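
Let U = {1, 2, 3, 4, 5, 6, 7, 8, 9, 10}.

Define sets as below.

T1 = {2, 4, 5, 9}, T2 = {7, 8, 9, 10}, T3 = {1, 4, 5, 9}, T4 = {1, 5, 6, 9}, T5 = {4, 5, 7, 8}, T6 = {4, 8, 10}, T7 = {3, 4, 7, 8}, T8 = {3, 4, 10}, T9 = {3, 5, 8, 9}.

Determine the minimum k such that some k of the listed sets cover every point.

T1, T2, T4, and T8 cover everything between them: the union {1, 2, 3, 4, 5, 6, 7, 8, 9, 10} is all of U.
No 3 of the 9 sets cover everything (all 84 combinations miss at least one point), so 4 is optimal.

4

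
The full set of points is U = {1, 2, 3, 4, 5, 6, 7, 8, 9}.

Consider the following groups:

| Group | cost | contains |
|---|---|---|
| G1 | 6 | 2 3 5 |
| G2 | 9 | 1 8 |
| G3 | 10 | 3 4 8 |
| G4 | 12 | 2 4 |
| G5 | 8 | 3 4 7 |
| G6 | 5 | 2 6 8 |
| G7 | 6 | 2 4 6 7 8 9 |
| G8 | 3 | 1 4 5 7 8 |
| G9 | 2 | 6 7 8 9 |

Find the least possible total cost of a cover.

G1, G8, G9 together cover every point (G1 ∪ G8 ∪ G9 = {1, 2, 3, 4, 5, 6, 7, 8, 9}); total cost 6 + 3 + 2 = 11.
No covering selection has total cost below 11.

11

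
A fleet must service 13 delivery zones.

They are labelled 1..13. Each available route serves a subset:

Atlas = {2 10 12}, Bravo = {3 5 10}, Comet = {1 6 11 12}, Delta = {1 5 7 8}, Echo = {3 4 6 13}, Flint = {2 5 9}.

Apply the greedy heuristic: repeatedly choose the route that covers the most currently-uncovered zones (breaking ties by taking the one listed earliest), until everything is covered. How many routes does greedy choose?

Greedy: pick Comet (covers 4 new) → pick Bravo (covers 3 new) → pick Delta (covers 2 new) → pick Echo (covers 2 new) → pick Flint (covers 2 new). Total picks: 5.

5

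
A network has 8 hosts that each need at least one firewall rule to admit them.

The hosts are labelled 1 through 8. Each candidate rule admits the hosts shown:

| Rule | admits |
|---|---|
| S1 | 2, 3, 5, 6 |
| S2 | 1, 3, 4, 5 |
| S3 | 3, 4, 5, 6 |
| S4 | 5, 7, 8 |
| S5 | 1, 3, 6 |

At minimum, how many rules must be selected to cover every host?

3

S1 and S2 and S4 together: S1 ∪ S2 ∪ S4 = {1, 2, 3, 4, 5, 6, 7, 8} — every host is covered.
Only S1 contains 2, so S1 is forced; the remaining 4 hosts need at least 2 more rules (each remaining rule adds at most 2) — so at least 3 rules are needed, and 3 is optimal.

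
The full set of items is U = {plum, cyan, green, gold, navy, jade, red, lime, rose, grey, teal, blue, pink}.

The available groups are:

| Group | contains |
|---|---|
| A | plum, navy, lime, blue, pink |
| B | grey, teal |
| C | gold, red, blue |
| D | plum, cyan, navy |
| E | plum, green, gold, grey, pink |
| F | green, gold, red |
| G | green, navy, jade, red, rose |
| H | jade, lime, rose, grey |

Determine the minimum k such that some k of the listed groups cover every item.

A, B, D, F, and G cover everything between them: the union {plum, cyan, green, gold, navy, jade, red, lime, rose, grey, teal, blue, pink} is all of U.
No 4 of the 8 groups cover everything (all 70 combinations miss at least one item), so 5 is optimal.

5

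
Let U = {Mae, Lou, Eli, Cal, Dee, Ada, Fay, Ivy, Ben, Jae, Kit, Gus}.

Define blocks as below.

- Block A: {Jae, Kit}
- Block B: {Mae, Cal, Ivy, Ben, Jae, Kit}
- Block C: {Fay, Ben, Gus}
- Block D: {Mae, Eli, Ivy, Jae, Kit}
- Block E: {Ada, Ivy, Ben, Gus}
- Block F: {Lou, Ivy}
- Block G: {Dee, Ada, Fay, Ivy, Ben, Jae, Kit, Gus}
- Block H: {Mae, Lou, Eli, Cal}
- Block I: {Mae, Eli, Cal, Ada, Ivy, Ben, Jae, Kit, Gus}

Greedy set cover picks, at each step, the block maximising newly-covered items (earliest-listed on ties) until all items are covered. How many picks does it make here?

Greedy: pick I (covers 9 new) → pick G (covers 2 new) → pick F (covers 1 new). Total picks: 3.
(The true minimum cover uses only 2 blocks, so greedy is not optimal here.)

3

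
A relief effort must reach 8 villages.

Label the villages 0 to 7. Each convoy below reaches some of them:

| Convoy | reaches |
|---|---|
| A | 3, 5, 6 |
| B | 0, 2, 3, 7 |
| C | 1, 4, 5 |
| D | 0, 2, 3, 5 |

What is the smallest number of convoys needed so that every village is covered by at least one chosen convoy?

Take {A, B, C}. Their union is {0, 1, 2, 3, 4, 5, 6, 7}, which is all 8 villages.
Only C contains 1, so C is forced; the remaining 5 villages need at least 2 more convoys (each remaining convoy adds at most 4) — so at least 3 convoys are needed, and 3 is optimal.

3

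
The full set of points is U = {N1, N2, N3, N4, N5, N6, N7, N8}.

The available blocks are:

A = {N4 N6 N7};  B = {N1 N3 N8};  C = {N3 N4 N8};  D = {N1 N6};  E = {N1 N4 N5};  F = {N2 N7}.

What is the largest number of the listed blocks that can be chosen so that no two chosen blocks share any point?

C, D, F are pairwise disjoint (C={N3,N4,N8}; D={N1,N6}; F={N2,N7}).
Every remaining block overlaps one of these, and no 4 of the listed blocks are pairwise disjoint, so 3 is the maximum.

3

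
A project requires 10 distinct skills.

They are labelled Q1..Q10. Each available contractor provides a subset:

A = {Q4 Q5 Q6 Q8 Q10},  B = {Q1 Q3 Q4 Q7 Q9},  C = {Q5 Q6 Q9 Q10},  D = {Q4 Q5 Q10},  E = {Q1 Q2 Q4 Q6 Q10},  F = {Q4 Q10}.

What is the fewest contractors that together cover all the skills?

Take {A, B, E}. Their union is {Q1, Q2, Q3, Q4, Q5, Q6, Q7, Q8, Q9, Q10}, which is all 10 skills.
Only E contains Q2, so E is forced; the remaining 5 skills need at least 2 more contractors (each remaining contractor adds at most 3) — so at least 3 contractors are needed, and 3 is optimal.

3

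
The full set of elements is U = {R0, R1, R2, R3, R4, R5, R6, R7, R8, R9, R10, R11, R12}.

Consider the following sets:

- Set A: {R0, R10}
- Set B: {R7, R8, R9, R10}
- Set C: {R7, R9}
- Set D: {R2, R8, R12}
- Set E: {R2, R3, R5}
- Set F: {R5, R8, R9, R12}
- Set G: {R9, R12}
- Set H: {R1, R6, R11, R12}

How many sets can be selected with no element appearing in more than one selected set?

A, C, E, H are pairwise disjoint (A={R0,R10}; C={R7,R9}; E={R2,R3,R5}; H={R1,R6,R11,R12}).
Every remaining set overlaps one of these, and no 5 of the listed sets are pairwise disjoint, so 4 is the maximum.

4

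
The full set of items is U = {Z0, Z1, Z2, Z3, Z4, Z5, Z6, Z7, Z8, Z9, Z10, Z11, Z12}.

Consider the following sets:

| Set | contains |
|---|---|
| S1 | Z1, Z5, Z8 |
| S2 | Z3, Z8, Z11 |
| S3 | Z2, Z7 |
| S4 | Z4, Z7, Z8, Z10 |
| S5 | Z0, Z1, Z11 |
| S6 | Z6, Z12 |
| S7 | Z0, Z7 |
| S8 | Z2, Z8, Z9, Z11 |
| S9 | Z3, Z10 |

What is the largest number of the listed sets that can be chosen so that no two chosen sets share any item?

S1, S6, S7, S9 are pairwise disjoint (S1={Z1,Z5,Z8}; S6={Z6,Z12}; S7={Z0,Z7}; S9={Z3,Z10}).
Every remaining set overlaps one of these, and no 5 of the listed sets are pairwise disjoint, so 4 is the maximum.

4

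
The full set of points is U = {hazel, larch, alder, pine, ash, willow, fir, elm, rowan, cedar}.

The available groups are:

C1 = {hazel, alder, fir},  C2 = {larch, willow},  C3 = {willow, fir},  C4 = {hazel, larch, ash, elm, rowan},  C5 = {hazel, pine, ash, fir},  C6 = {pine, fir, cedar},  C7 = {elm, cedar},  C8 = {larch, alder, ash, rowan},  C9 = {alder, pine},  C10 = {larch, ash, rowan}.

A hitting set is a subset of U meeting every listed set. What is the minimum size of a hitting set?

The 4 points {larch, pine, fir, elm} hit every group.
The groups C3, C7, C9, C10 are pairwise disjoint, so any hitting set needs a separate point for each — at least 4. Hence 4 is optimal.

4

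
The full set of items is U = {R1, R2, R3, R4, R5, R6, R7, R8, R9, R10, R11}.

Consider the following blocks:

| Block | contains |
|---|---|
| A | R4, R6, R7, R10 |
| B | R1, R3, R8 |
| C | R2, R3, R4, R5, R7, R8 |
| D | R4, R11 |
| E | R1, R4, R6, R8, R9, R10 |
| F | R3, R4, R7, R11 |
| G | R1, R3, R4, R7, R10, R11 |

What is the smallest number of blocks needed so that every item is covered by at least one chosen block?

C and D and E together: C ∪ D ∪ E = {R1, R2, R3, R4, R5, R6, R7, R8, R9, R10, R11} — every item is covered.
Only C contains R2, so C is forced; the remaining 5 items need at least 2 more blocks (each remaining block adds at most 4) — so at least 3 blocks are needed, and 3 is optimal.

3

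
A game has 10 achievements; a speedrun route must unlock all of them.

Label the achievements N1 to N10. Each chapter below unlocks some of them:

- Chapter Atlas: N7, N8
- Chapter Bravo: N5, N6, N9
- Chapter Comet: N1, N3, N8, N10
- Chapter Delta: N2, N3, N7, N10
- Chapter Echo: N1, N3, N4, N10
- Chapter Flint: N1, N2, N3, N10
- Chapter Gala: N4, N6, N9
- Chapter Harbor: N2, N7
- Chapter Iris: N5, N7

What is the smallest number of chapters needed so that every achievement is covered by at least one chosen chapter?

4

Take {Atlas, Bravo, Delta, Echo}. Their union is {N1, N2, N3, N4, N5, N6, N7, N8, N9, N10}, which is all 10 achievements.
No 3 of the 9 chapters cover everything (all 84 combinations miss at least one achievement), so 4 is optimal.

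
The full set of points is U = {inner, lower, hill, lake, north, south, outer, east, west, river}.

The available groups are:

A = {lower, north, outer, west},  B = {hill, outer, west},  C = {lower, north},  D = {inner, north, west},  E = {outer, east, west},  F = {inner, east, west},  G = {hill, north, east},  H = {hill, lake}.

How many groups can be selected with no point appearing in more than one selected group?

3

C, F, H are pairwise disjoint (C={lower,north}; F={inner,east,west}; H={hill,lake}).
Every remaining group overlaps one of these, and no 4 of the listed groups are pairwise disjoint, so 3 is the maximum.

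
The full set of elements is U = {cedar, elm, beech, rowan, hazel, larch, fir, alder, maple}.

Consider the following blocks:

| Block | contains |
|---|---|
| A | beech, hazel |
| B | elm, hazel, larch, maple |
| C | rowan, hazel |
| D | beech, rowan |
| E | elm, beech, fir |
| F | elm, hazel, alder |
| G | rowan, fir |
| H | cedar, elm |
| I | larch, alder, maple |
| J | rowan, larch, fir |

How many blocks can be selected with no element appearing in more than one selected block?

4

A, G, H, I are pairwise disjoint (A={beech,hazel}; G={rowan,fir}; H={cedar,elm}; I={larch,alder,maple}).
Every remaining block overlaps one of these, and no 5 of the listed blocks are pairwise disjoint, so 4 is the maximum.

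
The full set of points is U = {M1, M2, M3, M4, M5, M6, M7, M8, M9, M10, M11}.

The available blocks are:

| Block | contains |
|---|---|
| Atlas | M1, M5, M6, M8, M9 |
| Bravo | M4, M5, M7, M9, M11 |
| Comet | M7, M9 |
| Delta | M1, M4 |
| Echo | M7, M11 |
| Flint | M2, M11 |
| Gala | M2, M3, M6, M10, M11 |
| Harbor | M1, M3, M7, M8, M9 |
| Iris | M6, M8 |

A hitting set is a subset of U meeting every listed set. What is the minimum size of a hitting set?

4

H = {M2, M4, M7, M8} meets every block (each contains at least one member of H), and |H| = 4.
The blocks Comet, Delta, Flint, Iris are pairwise disjoint, so any hitting set needs a separate point for each — at least 4. Hence 4 is optimal.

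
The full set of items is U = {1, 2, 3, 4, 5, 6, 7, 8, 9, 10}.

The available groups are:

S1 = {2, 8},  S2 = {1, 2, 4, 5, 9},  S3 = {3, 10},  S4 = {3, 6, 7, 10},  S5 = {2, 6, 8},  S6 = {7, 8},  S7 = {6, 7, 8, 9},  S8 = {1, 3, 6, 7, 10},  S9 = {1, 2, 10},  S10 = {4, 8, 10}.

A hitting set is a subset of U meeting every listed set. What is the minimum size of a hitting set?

3

Take H = {1, 8, 10}. Each listed group contains at least one of these, so H is a hitting set of size 3.
The groups S2, S3, S6 are pairwise disjoint, so any hitting set needs a separate item for each — at least 3. Hence 3 is optimal.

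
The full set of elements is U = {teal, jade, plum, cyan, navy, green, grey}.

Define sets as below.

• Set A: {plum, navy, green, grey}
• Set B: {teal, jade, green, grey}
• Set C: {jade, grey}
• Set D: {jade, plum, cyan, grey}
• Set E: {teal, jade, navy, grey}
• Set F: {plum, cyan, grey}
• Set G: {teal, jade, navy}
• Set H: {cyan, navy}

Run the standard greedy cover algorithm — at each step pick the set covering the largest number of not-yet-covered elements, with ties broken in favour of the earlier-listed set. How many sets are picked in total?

Greedy: pick A (covers 4 new) → pick B (covers 2 new) → pick D (covers 1 new). Total picks: 3.

3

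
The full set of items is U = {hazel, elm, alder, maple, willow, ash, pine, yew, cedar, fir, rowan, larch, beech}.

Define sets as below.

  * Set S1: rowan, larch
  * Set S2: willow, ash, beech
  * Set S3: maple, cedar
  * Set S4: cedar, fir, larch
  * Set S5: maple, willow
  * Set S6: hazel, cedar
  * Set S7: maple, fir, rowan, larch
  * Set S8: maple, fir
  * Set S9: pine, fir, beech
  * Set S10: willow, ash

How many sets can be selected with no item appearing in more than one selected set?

S1, S2, S6, S8 are pairwise disjoint (S1={rowan,larch}; S2={willow,ash,beech}; S6={hazel,cedar}; S8={maple,fir}).
Every remaining set overlaps one of these, and no 5 of the listed sets are pairwise disjoint, so 4 is the maximum.

4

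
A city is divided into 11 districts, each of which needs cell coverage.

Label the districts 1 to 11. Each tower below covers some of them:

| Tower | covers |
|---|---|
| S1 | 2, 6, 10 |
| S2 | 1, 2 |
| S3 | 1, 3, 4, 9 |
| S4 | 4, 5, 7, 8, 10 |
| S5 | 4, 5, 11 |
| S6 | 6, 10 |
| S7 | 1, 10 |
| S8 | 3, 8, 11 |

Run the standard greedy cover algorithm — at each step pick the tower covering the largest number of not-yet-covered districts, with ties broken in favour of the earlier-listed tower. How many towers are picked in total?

4

Greedy: pick S4 (covers 5 new) → pick S3 (covers 3 new) → pick S1 (covers 2 new) → pick S5 (covers 1 new). Total picks: 4.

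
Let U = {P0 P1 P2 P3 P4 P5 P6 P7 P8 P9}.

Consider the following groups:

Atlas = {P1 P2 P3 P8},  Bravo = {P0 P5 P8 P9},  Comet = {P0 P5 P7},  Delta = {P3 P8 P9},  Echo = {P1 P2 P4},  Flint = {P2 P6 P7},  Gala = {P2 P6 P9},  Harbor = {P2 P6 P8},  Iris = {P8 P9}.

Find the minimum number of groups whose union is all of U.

Atlas and Comet and Echo and Gala together: Atlas ∪ Comet ∪ Echo ∪ Gala = {P0, P1, P2, P3, P4, P5, P6, P7, P8, P9} — every point is covered.
No 3 of the 9 groups cover everything (all 84 combinations miss at least one point), so 4 is optimal.

4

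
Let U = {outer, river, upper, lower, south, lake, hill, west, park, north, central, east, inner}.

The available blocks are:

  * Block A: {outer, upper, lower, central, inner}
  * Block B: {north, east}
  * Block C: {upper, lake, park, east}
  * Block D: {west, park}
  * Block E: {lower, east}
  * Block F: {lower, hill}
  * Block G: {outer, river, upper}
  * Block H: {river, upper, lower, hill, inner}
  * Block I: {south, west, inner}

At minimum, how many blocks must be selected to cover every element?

5

A and B and C and H and I together: A ∪ B ∪ C ∪ H ∪ I = {outer, river, upper, lower, south, lake, hill, west, park, north, central, east, inner} — every element is covered.
No 4 of the 9 blocks cover everything (all 126 combinations miss at least one element), so 5 is optimal.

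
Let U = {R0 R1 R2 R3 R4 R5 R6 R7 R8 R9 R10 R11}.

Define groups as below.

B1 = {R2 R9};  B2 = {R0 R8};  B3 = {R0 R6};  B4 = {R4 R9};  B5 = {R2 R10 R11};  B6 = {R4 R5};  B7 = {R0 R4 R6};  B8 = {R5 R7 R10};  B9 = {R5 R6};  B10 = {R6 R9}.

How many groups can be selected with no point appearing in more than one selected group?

4

B2, B5, B6, B10 are pairwise disjoint (B2={R0,R8}; B5={R2,R10,R11}; B6={R4,R5}; B10={R6,R9}).
Every remaining group overlaps one of these, and no 5 of the listed groups are pairwise disjoint, so 4 is the maximum.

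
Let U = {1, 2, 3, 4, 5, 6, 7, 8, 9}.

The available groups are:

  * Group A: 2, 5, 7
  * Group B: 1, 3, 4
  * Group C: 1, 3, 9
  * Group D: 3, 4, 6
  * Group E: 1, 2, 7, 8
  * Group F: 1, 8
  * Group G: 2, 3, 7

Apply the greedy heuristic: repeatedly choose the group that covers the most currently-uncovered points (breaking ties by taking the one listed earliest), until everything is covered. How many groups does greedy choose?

4

Greedy: pick E (covers 4 new) → pick D (covers 3 new) → pick A (covers 1 new) → pick C (covers 1 new). Total picks: 4.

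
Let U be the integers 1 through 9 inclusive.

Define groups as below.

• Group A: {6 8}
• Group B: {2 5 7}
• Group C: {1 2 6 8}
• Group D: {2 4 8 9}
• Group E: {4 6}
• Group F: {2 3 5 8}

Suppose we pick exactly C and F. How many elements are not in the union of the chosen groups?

3

Union of C, F = {1, 2, 3, 5, 6, 8}.
Not covered: 4, 7, 9 — 3 elements.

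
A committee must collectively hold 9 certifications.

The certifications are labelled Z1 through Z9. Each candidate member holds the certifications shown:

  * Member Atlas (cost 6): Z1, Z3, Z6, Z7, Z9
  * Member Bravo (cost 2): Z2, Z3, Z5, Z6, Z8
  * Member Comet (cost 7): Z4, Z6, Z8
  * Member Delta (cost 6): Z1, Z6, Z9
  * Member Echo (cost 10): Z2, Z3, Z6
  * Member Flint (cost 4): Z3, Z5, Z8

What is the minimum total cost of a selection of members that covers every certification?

Atlas, Bravo, Comet together cover every certification (Atlas ∪ Bravo ∪ Comet = {Z1, Z2, Z3, Z4, Z5, Z6, Z7, Z8, Z9}); total cost 6 + 2 + 7 = 15.
No covering selection has total cost below 15.

15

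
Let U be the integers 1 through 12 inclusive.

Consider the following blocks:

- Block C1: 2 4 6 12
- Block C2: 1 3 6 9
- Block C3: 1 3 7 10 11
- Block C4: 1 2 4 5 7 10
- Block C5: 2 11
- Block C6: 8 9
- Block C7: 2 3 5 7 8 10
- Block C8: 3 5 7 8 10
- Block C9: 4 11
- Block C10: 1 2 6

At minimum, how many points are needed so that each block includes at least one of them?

The 4 points {6, 9, 10, 11} hit every block.
No choice of 3 points meets every block, so 4 is the minimum.

4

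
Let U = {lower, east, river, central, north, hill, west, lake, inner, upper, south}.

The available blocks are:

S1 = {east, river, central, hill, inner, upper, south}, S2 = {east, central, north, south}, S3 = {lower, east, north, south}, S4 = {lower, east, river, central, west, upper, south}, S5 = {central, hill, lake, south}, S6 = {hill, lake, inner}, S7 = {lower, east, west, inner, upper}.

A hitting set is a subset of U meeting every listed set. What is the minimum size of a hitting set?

The 2 elements {east, hill} hit every block.
The blocks S4, S6 are pairwise disjoint, so any hitting set needs a separate element for each — at least 2. Hence 2 is optimal.

2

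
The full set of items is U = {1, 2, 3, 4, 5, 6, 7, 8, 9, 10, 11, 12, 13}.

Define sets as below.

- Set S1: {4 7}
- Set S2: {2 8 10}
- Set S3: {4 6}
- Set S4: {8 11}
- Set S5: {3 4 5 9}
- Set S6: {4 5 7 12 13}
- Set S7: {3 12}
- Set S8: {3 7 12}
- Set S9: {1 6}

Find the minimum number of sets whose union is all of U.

5

S2, S4, S5, S6, and S9 cover everything between them: the union {1, 2, 3, 4, 5, 6, 7, 8, 9, 10, 11, 12, 13} is all of U.
No 4 of the 9 sets cover everything (all 126 combinations miss at least one item), so 5 is optimal.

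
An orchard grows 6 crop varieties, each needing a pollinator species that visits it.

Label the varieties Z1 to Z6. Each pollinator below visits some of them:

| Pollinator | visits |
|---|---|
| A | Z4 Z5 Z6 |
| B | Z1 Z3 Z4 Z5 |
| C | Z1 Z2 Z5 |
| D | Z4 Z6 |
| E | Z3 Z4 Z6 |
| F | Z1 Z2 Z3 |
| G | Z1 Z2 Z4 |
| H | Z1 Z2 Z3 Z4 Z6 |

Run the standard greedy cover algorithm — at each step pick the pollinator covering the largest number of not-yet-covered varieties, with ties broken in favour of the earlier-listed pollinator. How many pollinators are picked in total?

Greedy: pick H (covers 5 new) → pick A (covers 1 new). Total picks: 2.

2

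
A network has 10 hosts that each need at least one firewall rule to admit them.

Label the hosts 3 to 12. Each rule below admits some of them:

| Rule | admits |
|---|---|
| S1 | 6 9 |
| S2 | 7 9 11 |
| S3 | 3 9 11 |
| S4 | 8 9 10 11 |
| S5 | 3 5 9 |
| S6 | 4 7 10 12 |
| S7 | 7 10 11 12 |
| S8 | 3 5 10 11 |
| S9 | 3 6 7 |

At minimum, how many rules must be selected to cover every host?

4

S4 and S6 and S8 and S9 together: S4 ∪ S6 ∪ S8 ∪ S9 = {3, 4, 5, 6, 7, 8, 9, 10, 11, 12} — every host is covered.
No 3 of the 9 rules cover everything (all 84 combinations miss at least one host), so 4 is optimal.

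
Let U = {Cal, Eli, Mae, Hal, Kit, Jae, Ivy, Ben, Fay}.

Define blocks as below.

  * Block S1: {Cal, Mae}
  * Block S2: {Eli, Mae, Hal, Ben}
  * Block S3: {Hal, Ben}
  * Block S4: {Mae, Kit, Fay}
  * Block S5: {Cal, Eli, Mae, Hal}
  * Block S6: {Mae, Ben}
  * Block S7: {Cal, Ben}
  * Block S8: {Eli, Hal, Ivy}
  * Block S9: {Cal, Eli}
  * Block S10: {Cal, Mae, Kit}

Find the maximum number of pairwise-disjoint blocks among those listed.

S3, S4, S9 are pairwise disjoint (S3={Hal,Ben}; S4={Mae,Kit,Fay}; S9={Cal,Eli}).
Every remaining block overlaps one of these, and no 4 of the listed blocks are pairwise disjoint, so 3 is the maximum.

3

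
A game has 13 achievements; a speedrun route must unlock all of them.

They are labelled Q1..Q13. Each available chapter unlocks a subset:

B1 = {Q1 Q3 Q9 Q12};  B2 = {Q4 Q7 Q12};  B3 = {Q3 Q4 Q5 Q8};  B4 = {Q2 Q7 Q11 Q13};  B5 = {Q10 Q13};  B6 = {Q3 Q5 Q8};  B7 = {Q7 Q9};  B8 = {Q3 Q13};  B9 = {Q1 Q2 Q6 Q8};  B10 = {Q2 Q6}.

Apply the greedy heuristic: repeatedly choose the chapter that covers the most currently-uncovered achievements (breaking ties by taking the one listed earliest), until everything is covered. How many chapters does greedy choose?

Greedy: pick B1 (covers 4 new) → pick B4 (covers 4 new) → pick B3 (covers 3 new) → pick B5 (covers 1 new) → pick B9 (covers 1 new). Total picks: 5.

5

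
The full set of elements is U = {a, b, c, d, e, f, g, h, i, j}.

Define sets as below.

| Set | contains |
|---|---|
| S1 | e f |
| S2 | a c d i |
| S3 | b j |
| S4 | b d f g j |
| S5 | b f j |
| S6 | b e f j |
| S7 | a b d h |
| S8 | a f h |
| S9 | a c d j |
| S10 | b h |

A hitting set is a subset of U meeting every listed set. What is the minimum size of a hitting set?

3

T = {a, b, f} meets every set (each contains at least one member of T), and |T| = 3.
The sets S1, S2, S3 are pairwise disjoint, so any hitting set needs a separate element for each — at least 3. Hence 3 is optimal.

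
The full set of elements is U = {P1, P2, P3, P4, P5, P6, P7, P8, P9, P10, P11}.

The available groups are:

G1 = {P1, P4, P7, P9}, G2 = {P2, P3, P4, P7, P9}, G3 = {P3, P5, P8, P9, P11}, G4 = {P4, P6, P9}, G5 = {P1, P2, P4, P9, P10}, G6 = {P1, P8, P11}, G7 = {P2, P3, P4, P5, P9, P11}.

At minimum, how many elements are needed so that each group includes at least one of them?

2

H = {P9, P11} meets every group (each contains at least one member of H), and |H| = 2.
The groups G2, G6 are pairwise disjoint, so any hitting set needs a separate element for each — at least 2. Hence 2 is optimal.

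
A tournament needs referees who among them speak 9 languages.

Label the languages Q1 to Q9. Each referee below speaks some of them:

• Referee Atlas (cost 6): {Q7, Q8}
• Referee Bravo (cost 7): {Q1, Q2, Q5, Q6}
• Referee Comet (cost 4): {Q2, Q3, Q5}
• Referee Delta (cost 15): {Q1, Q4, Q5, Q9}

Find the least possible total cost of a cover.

32

Atlas, Bravo, Comet, Delta together cover every language (Atlas ∪ Bravo ∪ Comet ∪ Delta = {Q1, Q2, Q3, Q4, Q5, Q6, Q7, Q8, Q9}); total cost 6 + 7 + 4 + 15 = 32.
No covering selection has total cost below 32.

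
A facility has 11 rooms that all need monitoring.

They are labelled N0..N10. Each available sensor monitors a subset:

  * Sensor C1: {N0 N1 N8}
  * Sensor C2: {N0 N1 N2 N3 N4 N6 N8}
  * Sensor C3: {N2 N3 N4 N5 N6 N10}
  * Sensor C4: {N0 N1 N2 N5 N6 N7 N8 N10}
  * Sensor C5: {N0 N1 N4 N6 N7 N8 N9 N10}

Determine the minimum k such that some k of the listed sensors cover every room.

C3 and C5 together: C3 ∪ C5 = {N0, N1, N2, N3, N4, N5, N6, N7, N8, N9, N10} — every room is covered.
No single sensor has all 11 rooms (the largest, C4, has 8), so 2 is optimal.

2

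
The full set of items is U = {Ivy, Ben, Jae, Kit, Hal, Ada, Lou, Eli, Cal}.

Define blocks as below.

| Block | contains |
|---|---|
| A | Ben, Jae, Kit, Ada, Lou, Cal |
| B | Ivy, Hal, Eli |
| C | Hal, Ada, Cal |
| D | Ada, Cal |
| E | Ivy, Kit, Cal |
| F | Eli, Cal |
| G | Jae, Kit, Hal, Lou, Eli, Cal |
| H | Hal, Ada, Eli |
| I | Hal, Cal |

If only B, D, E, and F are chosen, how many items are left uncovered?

Union of B, D, E, F = {Ivy, Kit, Hal, Ada, Eli, Cal}.
Not covered: Ben, Jae, Lou — 3 items.

3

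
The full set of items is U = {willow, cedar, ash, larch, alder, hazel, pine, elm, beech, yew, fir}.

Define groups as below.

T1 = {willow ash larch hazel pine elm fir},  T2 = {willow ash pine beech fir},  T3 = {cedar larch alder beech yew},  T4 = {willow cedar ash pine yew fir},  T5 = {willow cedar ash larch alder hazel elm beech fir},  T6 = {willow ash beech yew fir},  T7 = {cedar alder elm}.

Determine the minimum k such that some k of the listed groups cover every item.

T1 and T3 cover everything between them: the union {willow, cedar, ash, larch, alder, hazel, pine, elm, beech, yew, fir} is all of U.
No single group has all 11 items (the largest, T5, has 9), so 2 is optimal.

2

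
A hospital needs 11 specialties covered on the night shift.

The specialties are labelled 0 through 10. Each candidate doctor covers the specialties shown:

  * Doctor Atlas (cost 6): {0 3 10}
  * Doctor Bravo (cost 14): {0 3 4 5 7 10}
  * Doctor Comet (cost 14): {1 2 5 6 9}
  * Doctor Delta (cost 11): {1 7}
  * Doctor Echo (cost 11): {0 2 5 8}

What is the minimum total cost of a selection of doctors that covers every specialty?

Bravo, Comet, Echo together cover every specialty (Bravo ∪ Comet ∪ Echo = {0, 1, 2, 3, 4, 5, 6, 7, 8, 9, 10}); total cost 14 + 14 + 11 = 39.
The greedy pick Atlas, Comet, Bravo, Echo costs 45; no covering selection beats 39.

39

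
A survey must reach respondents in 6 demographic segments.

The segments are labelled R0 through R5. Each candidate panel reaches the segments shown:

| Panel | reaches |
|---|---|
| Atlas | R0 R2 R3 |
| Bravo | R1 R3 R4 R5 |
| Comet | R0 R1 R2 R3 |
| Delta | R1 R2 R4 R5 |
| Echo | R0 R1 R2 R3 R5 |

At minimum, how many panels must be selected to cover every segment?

2

Bravo and Echo together: Bravo ∪ Echo = {R0, R1, R2, R3, R4, R5} — every segment is covered.
No single panel has all 6 segments (the largest, Echo, has 5), so 2 is optimal.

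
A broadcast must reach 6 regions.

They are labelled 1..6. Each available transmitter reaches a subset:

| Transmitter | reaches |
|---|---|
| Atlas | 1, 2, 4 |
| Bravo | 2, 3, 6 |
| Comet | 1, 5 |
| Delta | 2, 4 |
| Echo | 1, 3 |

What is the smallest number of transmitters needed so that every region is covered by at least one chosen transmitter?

3

Take {Bravo, Comet, Delta}. Their union is {1, 2, 3, 4, 5, 6}, which is all 6 regions.
Only Comet contains 5, so Comet is forced; the remaining 4 regions need at least 2 more transmitters (each remaining transmitter adds at most 3) — so at least 3 transmitters are needed, and 3 is optimal.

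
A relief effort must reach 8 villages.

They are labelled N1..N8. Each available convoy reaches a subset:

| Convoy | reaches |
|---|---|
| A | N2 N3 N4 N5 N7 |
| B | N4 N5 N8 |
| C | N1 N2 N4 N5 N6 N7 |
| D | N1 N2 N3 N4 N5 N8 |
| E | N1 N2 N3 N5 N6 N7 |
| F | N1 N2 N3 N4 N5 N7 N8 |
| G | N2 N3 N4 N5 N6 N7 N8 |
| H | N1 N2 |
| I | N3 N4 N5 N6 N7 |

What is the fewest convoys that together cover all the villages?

Take {F, G}. Their union is {N1, N2, N3, N4, N5, N6, N7, N8}, which is all 8 villages.
No single convoy has all 8 villages (the largest, F, has 7), so 2 is optimal.

2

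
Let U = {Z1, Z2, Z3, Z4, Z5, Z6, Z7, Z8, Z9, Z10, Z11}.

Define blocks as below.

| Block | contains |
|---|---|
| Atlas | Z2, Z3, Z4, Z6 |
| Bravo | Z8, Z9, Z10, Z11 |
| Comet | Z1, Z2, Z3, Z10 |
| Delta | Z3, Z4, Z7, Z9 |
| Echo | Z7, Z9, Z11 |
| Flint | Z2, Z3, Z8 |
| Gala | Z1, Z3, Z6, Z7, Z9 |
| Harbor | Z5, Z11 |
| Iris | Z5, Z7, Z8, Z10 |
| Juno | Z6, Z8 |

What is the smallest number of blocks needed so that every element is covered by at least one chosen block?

4

Atlas, Bravo, Gala, and Iris cover everything between them: the union {Z1, Z2, Z3, Z4, Z5, Z6, Z7, Z8, Z9, Z10, Z11} is all of U.
No 3 of the 10 blocks cover everything (all 120 combinations miss at least one element), so 4 is optimal.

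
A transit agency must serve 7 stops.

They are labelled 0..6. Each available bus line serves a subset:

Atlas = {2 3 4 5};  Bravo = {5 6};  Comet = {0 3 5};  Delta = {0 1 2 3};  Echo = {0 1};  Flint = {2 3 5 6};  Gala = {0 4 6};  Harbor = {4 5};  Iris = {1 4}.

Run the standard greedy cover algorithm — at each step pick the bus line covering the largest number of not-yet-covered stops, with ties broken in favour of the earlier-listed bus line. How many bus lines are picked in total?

3

Greedy: pick Atlas (covers 4 new) → pick Delta (covers 2 new) → pick Bravo (covers 1 new). Total picks: 3.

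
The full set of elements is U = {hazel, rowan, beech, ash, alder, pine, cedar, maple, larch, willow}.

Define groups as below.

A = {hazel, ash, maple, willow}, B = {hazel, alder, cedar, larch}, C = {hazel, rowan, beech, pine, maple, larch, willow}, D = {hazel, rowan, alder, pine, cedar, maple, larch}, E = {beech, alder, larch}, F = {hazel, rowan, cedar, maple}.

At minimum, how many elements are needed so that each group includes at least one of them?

The 2 elements {maple, larch} hit every group.
The groups E, F are pairwise disjoint, so any hitting set needs a separate element for each — at least 2. Hence 2 is optimal.

2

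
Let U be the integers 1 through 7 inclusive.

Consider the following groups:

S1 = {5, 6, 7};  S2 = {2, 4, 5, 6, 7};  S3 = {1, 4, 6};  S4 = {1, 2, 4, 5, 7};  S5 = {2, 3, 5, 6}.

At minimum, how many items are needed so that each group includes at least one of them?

Take H = {4, 6}. Each listed group contains at least one of these, so H is a hitting set of size 2.
No single item lies in every group, so at least 2 are needed and 2 is optimal.

2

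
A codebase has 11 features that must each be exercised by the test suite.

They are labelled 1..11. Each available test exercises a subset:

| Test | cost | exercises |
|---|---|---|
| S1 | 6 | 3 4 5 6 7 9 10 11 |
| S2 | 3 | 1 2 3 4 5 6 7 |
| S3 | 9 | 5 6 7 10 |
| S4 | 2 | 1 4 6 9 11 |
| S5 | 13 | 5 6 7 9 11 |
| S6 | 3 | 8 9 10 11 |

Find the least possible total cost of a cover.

S2, S6 together cover every feature (S2 ∪ S6 = {1, 2, 3, 4, 5, 6, 7, 8, 9, 10, 11}); total cost 3 + 3 = 6.
The greedy pick S4, S2, S6 costs 8; no covering selection beats 6.

6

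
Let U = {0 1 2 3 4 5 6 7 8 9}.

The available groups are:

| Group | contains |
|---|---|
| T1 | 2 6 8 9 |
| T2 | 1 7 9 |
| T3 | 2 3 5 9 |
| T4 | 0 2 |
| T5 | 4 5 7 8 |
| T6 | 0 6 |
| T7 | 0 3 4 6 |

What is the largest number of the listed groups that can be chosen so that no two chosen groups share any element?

T3, T6 are pairwise disjoint (T3={2,3,5,9}; T6={0,6}).
Every remaining group overlaps one of these, and no 3 of the listed groups are pairwise disjoint, so 2 is the maximum.

2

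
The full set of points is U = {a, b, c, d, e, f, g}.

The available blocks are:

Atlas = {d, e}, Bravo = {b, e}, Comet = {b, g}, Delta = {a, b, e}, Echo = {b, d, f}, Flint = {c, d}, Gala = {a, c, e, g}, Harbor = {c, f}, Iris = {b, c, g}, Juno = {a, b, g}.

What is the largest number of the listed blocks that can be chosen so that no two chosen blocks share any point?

3

Atlas, Comet, Harbor are pairwise disjoint (Atlas={d,e}; Comet={b,g}; Harbor={c,f}).
Every remaining block overlaps one of these, and no 4 of the listed blocks are pairwise disjoint, so 3 is the maximum.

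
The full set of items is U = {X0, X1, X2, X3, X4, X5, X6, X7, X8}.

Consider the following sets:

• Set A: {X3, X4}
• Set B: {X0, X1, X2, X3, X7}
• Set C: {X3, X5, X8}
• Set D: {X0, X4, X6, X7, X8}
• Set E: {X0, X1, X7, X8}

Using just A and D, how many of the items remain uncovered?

Union of A, D = {X0, X3, X4, X6, X7, X8}.
Not covered: X1, X2, X5 — 3 items.

3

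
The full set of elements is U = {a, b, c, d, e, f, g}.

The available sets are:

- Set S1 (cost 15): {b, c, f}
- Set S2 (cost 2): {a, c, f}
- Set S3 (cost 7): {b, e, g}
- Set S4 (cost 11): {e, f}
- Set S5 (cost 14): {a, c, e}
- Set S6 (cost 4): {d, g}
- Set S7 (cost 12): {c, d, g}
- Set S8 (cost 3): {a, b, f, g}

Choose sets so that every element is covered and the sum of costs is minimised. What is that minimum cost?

S2, S3, S6 together cover every element (S2 ∪ S3 ∪ S6 = {a, b, c, d, e, f, g}); total cost 2 + 7 + 4 = 13.
The greedy pick S2, S8, S6, S3 costs 16; no covering selection beats 13.

13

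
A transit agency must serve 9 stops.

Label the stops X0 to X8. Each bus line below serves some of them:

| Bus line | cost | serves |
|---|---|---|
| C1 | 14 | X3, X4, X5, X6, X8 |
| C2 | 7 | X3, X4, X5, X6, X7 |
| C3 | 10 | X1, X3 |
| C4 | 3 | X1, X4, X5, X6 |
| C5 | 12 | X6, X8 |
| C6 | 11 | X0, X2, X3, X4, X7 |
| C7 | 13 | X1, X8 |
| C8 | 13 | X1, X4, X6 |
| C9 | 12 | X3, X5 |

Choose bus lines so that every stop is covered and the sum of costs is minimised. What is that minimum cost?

26

C4, C5, C6 together cover every stop (C4 ∪ C5 ∪ C6 = {X0, X1, X2, X3, X4, X5, X6, X7, X8}); total cost 3 + 12 + 11 = 26.
No covering selection has total cost below 26.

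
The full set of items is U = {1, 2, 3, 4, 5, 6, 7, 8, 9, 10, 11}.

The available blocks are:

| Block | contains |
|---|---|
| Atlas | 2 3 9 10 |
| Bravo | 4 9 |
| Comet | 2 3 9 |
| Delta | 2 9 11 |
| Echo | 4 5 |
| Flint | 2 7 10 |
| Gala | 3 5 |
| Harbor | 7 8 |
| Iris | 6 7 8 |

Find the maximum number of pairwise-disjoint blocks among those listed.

Comet, Echo, Iris are pairwise disjoint (Comet={2,3,9}; Echo={4,5}; Iris={6,7,8}).
Every remaining block overlaps one of these, and no 4 of the listed blocks are pairwise disjoint, so 3 is the maximum.

3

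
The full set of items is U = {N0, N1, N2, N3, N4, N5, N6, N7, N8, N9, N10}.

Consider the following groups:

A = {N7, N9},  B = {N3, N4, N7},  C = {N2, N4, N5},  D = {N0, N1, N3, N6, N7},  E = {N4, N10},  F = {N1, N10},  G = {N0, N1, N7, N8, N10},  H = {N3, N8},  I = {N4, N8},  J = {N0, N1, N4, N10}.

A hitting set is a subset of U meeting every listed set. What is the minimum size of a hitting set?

4

The 4 items {N4, N7, N8, N10} hit every group.
The groups A, C, F, H are pairwise disjoint, so any hitting set needs a separate item for each — at least 4. Hence 4 is optimal.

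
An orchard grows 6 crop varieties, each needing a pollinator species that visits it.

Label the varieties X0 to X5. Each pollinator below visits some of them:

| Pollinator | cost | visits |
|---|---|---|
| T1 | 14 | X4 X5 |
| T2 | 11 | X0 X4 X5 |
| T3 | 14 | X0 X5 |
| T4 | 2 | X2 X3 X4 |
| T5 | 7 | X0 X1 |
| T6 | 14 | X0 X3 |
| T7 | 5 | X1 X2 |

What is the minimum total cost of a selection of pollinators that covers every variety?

T2, T4, T7 together cover every variety (T2 ∪ T4 ∪ T7 = {X0, X1, X2, X3, X4, X5}); total cost 11 + 2 + 5 = 18.
The greedy pick T4, T5, T2 costs 20; no covering selection beats 18.

18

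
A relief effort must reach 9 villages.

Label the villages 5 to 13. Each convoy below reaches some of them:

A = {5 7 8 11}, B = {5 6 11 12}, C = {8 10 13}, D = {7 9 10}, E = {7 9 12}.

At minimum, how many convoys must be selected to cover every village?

3

Take {B, C, D}. Their union is {5, 6, 7, 8, 9, 10, 11, 12, 13}, which is all 9 villages.
Each convoy has at most 4 villages, and 2·4 = 8 < 9 — so at least 3 convoys are needed, and 3 is optimal.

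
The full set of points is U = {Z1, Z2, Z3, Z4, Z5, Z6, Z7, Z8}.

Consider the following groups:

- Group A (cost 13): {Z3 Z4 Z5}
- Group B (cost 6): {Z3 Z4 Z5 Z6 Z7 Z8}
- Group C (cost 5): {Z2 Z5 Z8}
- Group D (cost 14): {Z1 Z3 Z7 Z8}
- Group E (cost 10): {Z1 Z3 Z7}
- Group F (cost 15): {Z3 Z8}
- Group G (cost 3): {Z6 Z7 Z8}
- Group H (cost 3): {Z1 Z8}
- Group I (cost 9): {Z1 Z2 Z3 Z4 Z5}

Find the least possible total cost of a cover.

G, I together cover every point (G ∪ I = {Z1, Z2, Z3, Z4, Z5, Z6, Z7, Z8}); total cost 3 + 9 = 12.
The greedy pick B, H, C costs 14; no covering selection beats 12.

12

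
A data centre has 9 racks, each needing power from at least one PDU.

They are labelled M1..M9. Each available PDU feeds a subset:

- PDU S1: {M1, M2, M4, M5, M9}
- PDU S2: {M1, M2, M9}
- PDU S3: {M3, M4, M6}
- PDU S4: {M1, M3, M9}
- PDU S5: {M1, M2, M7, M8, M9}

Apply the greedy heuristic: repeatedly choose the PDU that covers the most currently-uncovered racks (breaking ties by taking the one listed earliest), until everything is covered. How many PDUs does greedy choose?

Greedy: pick S1 (covers 5 new) → pick S3 (covers 2 new) → pick S5 (covers 2 new). Total picks: 3.

3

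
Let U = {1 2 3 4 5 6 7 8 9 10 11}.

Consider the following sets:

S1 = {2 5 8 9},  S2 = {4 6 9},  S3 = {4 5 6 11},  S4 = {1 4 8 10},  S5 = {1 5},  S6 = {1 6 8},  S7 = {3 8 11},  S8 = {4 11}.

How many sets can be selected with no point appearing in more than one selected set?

S2, S5, S7 are pairwise disjoint (S2={4,6,9}; S5={1,5}; S7={3,8,11}).
Every remaining set overlaps one of these, and no 4 of the listed sets are pairwise disjoint, so 3 is the maximum.

3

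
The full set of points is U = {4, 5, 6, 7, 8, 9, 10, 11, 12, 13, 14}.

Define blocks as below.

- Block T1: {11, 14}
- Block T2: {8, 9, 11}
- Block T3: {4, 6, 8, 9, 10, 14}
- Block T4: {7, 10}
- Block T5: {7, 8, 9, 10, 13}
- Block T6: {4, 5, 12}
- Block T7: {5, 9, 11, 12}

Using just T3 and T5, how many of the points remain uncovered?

Union of T3, T5 = {4, 6, 7, 8, 9, 10, 13, 14}.
Not covered: 5, 11, 12 — 3 points.

3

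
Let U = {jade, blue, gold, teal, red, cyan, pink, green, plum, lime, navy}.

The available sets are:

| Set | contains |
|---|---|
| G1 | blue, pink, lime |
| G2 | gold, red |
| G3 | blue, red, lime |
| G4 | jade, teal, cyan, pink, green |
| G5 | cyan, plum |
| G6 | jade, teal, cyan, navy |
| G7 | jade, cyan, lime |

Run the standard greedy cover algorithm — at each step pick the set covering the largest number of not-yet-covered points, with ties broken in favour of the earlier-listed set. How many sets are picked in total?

5

Greedy: pick G4 (covers 5 new) → pick G3 (covers 3 new) → pick G2 (covers 1 new) → pick G5 (covers 1 new) → pick G6 (covers 1 new). Total picks: 5.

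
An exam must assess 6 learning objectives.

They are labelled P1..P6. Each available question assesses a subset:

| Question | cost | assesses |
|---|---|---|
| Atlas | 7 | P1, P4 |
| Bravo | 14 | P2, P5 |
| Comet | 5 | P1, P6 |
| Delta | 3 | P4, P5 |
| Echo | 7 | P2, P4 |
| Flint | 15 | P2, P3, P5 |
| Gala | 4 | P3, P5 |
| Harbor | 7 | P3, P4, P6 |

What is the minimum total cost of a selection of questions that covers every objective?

Comet, Echo, Gala together cover every objective (Comet ∪ Echo ∪ Gala = {P1, P2, P3, P4, P5, P6}); total cost 5 + 7 + 4 = 16.
The greedy pick Delta, Comet, Gala, Echo costs 19; no covering selection beats 16.

16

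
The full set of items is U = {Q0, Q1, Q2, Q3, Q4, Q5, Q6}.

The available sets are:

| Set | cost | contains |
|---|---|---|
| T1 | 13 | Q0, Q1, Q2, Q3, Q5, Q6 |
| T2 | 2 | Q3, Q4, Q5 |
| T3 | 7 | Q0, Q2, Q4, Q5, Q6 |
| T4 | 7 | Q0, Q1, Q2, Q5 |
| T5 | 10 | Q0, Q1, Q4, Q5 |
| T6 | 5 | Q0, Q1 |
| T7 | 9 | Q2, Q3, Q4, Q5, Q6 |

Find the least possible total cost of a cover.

T6, T7 together cover every item (T6 ∪ T7 = {Q0, Q1, Q2, Q3, Q4, Q5, Q6}); total cost 5 + 9 = 14.
No covering selection has total cost below 14.

14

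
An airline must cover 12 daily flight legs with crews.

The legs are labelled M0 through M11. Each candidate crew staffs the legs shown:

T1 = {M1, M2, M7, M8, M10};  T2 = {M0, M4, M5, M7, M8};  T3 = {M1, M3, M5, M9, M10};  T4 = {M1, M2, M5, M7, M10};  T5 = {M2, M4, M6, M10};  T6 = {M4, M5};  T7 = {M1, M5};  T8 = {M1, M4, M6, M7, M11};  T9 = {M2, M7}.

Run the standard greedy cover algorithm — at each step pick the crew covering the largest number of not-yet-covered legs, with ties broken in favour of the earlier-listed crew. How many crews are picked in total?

Greedy: pick T1 (covers 5 new) → pick T2 (covers 3 new) → pick T3 (covers 2 new) → pick T8 (covers 2 new). Total picks: 4.

4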